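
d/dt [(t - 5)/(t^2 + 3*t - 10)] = (t^2 + 3*t - (t - 5)*(2*t + 3) - 10)/(t^2 + 3*t - 10)^2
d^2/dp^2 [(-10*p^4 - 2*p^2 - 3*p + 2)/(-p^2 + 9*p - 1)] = 2*(10*p^6 - 270*p^5 + 2460*p^4 - 699*p^3 + 48*p^2 + 45*p - 131)/(p^6 - 27*p^5 + 246*p^4 - 783*p^3 + 246*p^2 - 27*p + 1)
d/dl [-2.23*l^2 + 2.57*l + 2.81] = 2.57 - 4.46*l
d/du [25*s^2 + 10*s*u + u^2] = 10*s + 2*u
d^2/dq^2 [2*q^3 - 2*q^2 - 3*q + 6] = 12*q - 4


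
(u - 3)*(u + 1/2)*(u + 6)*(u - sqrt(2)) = u^4 - sqrt(2)*u^3 + 7*u^3/2 - 33*u^2/2 - 7*sqrt(2)*u^2/2 - 9*u + 33*sqrt(2)*u/2 + 9*sqrt(2)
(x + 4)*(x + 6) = x^2 + 10*x + 24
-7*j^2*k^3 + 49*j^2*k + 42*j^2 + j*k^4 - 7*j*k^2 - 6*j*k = (-7*j + k)*(k - 3)*(k + 2)*(j*k + j)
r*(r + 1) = r^2 + r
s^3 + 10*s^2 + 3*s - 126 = (s - 3)*(s + 6)*(s + 7)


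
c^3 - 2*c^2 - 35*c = c*(c - 7)*(c + 5)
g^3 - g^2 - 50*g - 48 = (g - 8)*(g + 1)*(g + 6)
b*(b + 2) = b^2 + 2*b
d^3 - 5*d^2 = d^2*(d - 5)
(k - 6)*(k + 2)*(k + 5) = k^3 + k^2 - 32*k - 60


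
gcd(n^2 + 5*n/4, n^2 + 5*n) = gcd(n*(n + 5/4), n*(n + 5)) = n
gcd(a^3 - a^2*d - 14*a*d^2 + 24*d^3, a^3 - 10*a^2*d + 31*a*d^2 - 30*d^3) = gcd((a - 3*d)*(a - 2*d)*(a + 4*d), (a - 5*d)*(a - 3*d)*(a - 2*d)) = a^2 - 5*a*d + 6*d^2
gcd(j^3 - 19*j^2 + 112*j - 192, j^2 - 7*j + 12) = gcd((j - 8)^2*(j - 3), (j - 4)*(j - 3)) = j - 3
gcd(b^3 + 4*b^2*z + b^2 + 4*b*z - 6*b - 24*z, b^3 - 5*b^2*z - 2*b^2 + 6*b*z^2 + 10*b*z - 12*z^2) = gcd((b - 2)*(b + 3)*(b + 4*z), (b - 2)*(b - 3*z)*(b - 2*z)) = b - 2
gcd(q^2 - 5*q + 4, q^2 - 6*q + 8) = q - 4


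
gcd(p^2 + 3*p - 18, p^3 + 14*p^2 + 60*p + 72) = p + 6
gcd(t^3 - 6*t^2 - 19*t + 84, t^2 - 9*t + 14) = t - 7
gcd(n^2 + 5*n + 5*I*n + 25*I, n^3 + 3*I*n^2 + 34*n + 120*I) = n + 5*I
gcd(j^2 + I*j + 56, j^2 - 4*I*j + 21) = j - 7*I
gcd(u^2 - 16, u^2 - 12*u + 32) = u - 4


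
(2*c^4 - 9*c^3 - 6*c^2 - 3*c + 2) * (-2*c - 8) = -4*c^5 + 2*c^4 + 84*c^3 + 54*c^2 + 20*c - 16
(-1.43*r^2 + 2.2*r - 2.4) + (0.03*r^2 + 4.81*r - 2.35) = -1.4*r^2 + 7.01*r - 4.75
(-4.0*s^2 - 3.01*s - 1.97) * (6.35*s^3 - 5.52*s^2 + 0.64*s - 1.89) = -25.4*s^5 + 2.9665*s^4 + 1.5457*s^3 + 16.508*s^2 + 4.4281*s + 3.7233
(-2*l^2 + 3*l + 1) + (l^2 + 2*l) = -l^2 + 5*l + 1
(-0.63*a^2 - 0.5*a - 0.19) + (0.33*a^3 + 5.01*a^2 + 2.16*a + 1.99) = 0.33*a^3 + 4.38*a^2 + 1.66*a + 1.8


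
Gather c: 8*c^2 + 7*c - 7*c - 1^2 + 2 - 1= 8*c^2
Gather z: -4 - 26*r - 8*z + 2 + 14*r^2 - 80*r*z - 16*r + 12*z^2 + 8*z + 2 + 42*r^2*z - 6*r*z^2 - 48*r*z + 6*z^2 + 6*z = 14*r^2 - 42*r + z^2*(18 - 6*r) + z*(42*r^2 - 128*r + 6)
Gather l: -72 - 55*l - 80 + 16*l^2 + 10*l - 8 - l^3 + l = -l^3 + 16*l^2 - 44*l - 160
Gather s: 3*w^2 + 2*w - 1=3*w^2 + 2*w - 1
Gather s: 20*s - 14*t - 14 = 20*s - 14*t - 14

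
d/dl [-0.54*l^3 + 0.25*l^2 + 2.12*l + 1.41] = -1.62*l^2 + 0.5*l + 2.12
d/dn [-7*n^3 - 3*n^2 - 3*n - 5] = -21*n^2 - 6*n - 3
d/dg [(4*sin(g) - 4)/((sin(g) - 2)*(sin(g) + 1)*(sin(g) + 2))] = 8*(-sin(g)^3 + sin(g)^2 + sin(g) - 4)*cos(g)/((sin(g) - 2)^2*(sin(g) + 1)^2*(sin(g) + 2)^2)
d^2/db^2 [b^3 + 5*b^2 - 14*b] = 6*b + 10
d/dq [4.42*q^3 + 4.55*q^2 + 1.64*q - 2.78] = 13.26*q^2 + 9.1*q + 1.64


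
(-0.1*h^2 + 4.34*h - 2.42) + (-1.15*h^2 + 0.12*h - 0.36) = -1.25*h^2 + 4.46*h - 2.78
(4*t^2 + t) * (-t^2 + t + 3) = -4*t^4 + 3*t^3 + 13*t^2 + 3*t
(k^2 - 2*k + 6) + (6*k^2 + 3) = 7*k^2 - 2*k + 9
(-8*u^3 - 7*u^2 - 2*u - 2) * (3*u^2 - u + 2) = -24*u^5 - 13*u^4 - 15*u^3 - 18*u^2 - 2*u - 4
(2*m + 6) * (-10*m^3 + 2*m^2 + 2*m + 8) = -20*m^4 - 56*m^3 + 16*m^2 + 28*m + 48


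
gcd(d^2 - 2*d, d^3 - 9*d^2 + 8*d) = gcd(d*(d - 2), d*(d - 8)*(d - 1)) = d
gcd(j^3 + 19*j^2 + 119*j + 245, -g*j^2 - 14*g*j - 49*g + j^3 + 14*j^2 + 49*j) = j^2 + 14*j + 49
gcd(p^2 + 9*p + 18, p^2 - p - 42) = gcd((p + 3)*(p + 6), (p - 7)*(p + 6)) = p + 6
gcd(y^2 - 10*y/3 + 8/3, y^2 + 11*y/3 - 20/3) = y - 4/3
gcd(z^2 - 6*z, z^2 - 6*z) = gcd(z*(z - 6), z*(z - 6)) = z^2 - 6*z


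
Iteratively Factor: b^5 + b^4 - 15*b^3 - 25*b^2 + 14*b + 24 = (b + 3)*(b^4 - 2*b^3 - 9*b^2 + 2*b + 8) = (b - 4)*(b + 3)*(b^3 + 2*b^2 - b - 2) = (b - 4)*(b + 2)*(b + 3)*(b^2 - 1) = (b - 4)*(b - 1)*(b + 2)*(b + 3)*(b + 1)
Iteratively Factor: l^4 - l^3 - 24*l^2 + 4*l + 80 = (l + 2)*(l^3 - 3*l^2 - 18*l + 40) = (l - 5)*(l + 2)*(l^2 + 2*l - 8) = (l - 5)*(l - 2)*(l + 2)*(l + 4)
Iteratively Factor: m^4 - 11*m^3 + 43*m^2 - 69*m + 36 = (m - 4)*(m^3 - 7*m^2 + 15*m - 9) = (m - 4)*(m - 1)*(m^2 - 6*m + 9) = (m - 4)*(m - 3)*(m - 1)*(m - 3)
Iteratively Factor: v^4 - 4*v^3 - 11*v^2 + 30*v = (v - 5)*(v^3 + v^2 - 6*v) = (v - 5)*(v - 2)*(v^2 + 3*v) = (v - 5)*(v - 2)*(v + 3)*(v)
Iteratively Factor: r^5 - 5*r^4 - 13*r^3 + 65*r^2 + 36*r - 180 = (r - 5)*(r^4 - 13*r^2 + 36) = (r - 5)*(r - 3)*(r^3 + 3*r^2 - 4*r - 12) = (r - 5)*(r - 3)*(r + 3)*(r^2 - 4) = (r - 5)*(r - 3)*(r + 2)*(r + 3)*(r - 2)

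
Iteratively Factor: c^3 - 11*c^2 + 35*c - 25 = (c - 5)*(c^2 - 6*c + 5) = (c - 5)^2*(c - 1)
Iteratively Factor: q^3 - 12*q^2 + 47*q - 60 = (q - 5)*(q^2 - 7*q + 12) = (q - 5)*(q - 3)*(q - 4)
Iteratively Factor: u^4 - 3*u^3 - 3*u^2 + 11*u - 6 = (u - 1)*(u^3 - 2*u^2 - 5*u + 6) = (u - 1)^2*(u^2 - u - 6) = (u - 1)^2*(u + 2)*(u - 3)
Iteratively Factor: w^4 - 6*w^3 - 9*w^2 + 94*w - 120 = (w - 5)*(w^3 - w^2 - 14*w + 24) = (w - 5)*(w - 3)*(w^2 + 2*w - 8) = (w - 5)*(w - 3)*(w - 2)*(w + 4)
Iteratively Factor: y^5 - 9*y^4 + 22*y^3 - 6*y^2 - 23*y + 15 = (y - 1)*(y^4 - 8*y^3 + 14*y^2 + 8*y - 15) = (y - 1)*(y + 1)*(y^3 - 9*y^2 + 23*y - 15) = (y - 3)*(y - 1)*(y + 1)*(y^2 - 6*y + 5) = (y - 5)*(y - 3)*(y - 1)*(y + 1)*(y - 1)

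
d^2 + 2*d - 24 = (d - 4)*(d + 6)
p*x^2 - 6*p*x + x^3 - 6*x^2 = x*(p + x)*(x - 6)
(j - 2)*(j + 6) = j^2 + 4*j - 12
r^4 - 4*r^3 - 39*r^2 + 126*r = r*(r - 7)*(r - 3)*(r + 6)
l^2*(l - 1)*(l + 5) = l^4 + 4*l^3 - 5*l^2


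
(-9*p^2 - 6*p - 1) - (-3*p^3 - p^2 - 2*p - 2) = 3*p^3 - 8*p^2 - 4*p + 1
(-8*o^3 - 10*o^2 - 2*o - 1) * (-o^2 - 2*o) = 8*o^5 + 26*o^4 + 22*o^3 + 5*o^2 + 2*o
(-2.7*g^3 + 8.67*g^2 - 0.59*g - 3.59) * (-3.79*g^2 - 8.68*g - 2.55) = 10.233*g^5 - 9.4233*g^4 - 66.1345*g^3 - 3.3812*g^2 + 32.6657*g + 9.1545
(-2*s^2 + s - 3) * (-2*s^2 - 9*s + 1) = 4*s^4 + 16*s^3 - 5*s^2 + 28*s - 3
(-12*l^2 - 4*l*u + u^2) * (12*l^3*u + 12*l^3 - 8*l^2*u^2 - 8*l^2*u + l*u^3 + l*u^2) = -144*l^5*u - 144*l^5 + 48*l^4*u^2 + 48*l^4*u + 32*l^3*u^3 + 32*l^3*u^2 - 12*l^2*u^4 - 12*l^2*u^3 + l*u^5 + l*u^4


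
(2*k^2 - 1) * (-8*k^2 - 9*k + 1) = -16*k^4 - 18*k^3 + 10*k^2 + 9*k - 1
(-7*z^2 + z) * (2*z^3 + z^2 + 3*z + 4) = -14*z^5 - 5*z^4 - 20*z^3 - 25*z^2 + 4*z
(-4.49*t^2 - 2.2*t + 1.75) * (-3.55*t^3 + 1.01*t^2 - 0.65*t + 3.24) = 15.9395*t^5 + 3.2751*t^4 - 5.516*t^3 - 11.3501*t^2 - 8.2655*t + 5.67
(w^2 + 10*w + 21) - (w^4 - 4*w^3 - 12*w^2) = -w^4 + 4*w^3 + 13*w^2 + 10*w + 21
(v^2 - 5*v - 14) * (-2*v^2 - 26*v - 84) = -2*v^4 - 16*v^3 + 74*v^2 + 784*v + 1176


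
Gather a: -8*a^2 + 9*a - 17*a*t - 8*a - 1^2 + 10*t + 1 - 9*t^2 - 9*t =-8*a^2 + a*(1 - 17*t) - 9*t^2 + t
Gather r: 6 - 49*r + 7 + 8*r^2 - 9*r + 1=8*r^2 - 58*r + 14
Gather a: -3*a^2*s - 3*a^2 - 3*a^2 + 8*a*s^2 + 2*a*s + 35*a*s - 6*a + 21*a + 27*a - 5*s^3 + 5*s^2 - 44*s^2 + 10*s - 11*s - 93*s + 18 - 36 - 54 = a^2*(-3*s - 6) + a*(8*s^2 + 37*s + 42) - 5*s^3 - 39*s^2 - 94*s - 72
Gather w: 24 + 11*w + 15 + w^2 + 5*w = w^2 + 16*w + 39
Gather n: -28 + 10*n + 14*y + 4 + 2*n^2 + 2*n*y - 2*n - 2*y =2*n^2 + n*(2*y + 8) + 12*y - 24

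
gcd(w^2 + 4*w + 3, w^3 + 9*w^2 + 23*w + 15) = w^2 + 4*w + 3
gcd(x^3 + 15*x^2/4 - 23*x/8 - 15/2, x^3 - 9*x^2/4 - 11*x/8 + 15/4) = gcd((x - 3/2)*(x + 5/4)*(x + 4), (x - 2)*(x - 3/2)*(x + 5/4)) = x^2 - x/4 - 15/8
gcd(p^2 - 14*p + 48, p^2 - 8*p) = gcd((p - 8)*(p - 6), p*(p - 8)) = p - 8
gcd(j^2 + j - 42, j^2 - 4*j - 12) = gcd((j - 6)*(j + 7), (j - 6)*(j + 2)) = j - 6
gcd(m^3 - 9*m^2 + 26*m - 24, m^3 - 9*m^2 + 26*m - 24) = m^3 - 9*m^2 + 26*m - 24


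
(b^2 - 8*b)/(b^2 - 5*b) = (b - 8)/(b - 5)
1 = 1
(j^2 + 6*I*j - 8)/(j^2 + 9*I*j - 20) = (j + 2*I)/(j + 5*I)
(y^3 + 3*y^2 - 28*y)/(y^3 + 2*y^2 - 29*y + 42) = y*(y - 4)/(y^2 - 5*y + 6)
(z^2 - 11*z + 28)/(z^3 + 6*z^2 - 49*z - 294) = (z - 4)/(z^2 + 13*z + 42)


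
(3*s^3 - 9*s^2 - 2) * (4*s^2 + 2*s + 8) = 12*s^5 - 30*s^4 + 6*s^3 - 80*s^2 - 4*s - 16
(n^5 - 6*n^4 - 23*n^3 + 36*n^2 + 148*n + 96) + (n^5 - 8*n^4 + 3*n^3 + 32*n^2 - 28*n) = 2*n^5 - 14*n^4 - 20*n^3 + 68*n^2 + 120*n + 96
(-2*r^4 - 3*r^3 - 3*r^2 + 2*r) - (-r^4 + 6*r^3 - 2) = -r^4 - 9*r^3 - 3*r^2 + 2*r + 2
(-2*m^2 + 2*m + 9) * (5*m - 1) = -10*m^3 + 12*m^2 + 43*m - 9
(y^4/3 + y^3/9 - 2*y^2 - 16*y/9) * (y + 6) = y^5/3 + 19*y^4/9 - 4*y^3/3 - 124*y^2/9 - 32*y/3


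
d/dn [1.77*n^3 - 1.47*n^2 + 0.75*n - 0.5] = 5.31*n^2 - 2.94*n + 0.75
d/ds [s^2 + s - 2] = 2*s + 1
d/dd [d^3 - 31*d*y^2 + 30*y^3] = 3*d^2 - 31*y^2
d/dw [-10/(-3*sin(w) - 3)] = -10*cos(w)/(3*(sin(w) + 1)^2)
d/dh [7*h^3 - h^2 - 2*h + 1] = 21*h^2 - 2*h - 2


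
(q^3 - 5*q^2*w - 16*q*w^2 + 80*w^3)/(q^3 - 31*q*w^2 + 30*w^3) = (q^2 - 16*w^2)/(q^2 + 5*q*w - 6*w^2)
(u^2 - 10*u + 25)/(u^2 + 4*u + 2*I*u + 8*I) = (u^2 - 10*u + 25)/(u^2 + 2*u*(2 + I) + 8*I)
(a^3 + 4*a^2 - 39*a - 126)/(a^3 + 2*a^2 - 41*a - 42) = (a + 3)/(a + 1)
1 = 1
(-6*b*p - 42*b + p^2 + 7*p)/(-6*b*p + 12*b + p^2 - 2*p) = (p + 7)/(p - 2)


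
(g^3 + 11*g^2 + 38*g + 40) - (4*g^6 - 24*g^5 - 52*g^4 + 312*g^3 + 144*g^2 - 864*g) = -4*g^6 + 24*g^5 + 52*g^4 - 311*g^3 - 133*g^2 + 902*g + 40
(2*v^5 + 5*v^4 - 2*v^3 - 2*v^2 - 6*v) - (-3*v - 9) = 2*v^5 + 5*v^4 - 2*v^3 - 2*v^2 - 3*v + 9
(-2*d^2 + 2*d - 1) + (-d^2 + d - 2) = -3*d^2 + 3*d - 3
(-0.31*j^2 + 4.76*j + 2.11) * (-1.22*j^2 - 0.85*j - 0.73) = 0.3782*j^4 - 5.5437*j^3 - 6.3939*j^2 - 5.2683*j - 1.5403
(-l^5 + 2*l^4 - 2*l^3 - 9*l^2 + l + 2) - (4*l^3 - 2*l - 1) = -l^5 + 2*l^4 - 6*l^3 - 9*l^2 + 3*l + 3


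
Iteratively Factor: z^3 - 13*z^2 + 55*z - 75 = (z - 3)*(z^2 - 10*z + 25) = (z - 5)*(z - 3)*(z - 5)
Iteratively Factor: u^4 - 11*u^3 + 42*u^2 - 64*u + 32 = (u - 4)*(u^3 - 7*u^2 + 14*u - 8) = (u - 4)*(u - 2)*(u^2 - 5*u + 4) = (u - 4)^2*(u - 2)*(u - 1)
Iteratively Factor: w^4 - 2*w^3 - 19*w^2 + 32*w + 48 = (w - 3)*(w^3 + w^2 - 16*w - 16) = (w - 3)*(w + 4)*(w^2 - 3*w - 4) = (w - 3)*(w + 1)*(w + 4)*(w - 4)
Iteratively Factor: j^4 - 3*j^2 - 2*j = (j + 1)*(j^3 - j^2 - 2*j) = (j - 2)*(j + 1)*(j^2 + j) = (j - 2)*(j + 1)^2*(j)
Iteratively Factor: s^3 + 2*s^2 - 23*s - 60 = (s + 3)*(s^2 - s - 20) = (s + 3)*(s + 4)*(s - 5)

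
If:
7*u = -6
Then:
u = -6/7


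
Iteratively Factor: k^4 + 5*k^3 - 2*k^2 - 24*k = (k - 2)*(k^3 + 7*k^2 + 12*k) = (k - 2)*(k + 3)*(k^2 + 4*k) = (k - 2)*(k + 3)*(k + 4)*(k)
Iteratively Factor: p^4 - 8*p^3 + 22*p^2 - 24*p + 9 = (p - 3)*(p^3 - 5*p^2 + 7*p - 3) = (p - 3)^2*(p^2 - 2*p + 1) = (p - 3)^2*(p - 1)*(p - 1)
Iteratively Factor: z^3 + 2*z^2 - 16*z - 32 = (z - 4)*(z^2 + 6*z + 8) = (z - 4)*(z + 2)*(z + 4)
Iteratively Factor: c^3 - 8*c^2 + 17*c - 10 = (c - 5)*(c^2 - 3*c + 2) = (c - 5)*(c - 2)*(c - 1)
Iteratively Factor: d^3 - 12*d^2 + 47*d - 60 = (d - 3)*(d^2 - 9*d + 20) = (d - 4)*(d - 3)*(d - 5)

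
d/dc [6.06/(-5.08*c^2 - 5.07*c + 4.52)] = (61.5696*c + 30.7242)/(5.08*c^2 + 5.07*c - 4.52)^2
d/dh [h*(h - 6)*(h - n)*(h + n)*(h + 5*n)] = 5*h^4 + 20*h^3*n - 24*h^3 - 3*h^2*n^2 - 90*h^2*n - 10*h*n^3 + 12*h*n^2 + 30*n^3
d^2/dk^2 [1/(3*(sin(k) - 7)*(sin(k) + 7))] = 2*(-2*sin(k)^4 - 95*sin(k)^2 + 49)/(3*(sin(k) - 7)^3*(sin(k) + 7)^3)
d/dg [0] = 0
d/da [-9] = 0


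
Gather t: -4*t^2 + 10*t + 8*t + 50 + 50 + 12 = -4*t^2 + 18*t + 112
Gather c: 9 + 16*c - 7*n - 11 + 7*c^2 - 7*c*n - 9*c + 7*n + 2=7*c^2 + c*(7 - 7*n)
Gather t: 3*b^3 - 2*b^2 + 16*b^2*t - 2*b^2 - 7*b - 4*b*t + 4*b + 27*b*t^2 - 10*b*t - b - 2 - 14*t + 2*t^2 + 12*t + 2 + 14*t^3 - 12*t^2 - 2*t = 3*b^3 - 4*b^2 - 4*b + 14*t^3 + t^2*(27*b - 10) + t*(16*b^2 - 14*b - 4)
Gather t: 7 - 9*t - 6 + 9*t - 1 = 0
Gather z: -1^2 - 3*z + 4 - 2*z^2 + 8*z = -2*z^2 + 5*z + 3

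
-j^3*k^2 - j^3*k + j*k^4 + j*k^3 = k*(-j + k)*(j + k)*(j*k + j)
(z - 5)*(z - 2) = z^2 - 7*z + 10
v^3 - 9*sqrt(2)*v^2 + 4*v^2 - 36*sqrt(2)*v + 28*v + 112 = (v + 4)*(v - 7*sqrt(2))*(v - 2*sqrt(2))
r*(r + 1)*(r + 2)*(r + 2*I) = r^4 + 3*r^3 + 2*I*r^3 + 2*r^2 + 6*I*r^2 + 4*I*r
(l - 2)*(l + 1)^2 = l^3 - 3*l - 2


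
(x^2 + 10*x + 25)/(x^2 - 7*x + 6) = (x^2 + 10*x + 25)/(x^2 - 7*x + 6)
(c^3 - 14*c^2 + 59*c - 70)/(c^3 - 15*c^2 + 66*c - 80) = (c - 7)/(c - 8)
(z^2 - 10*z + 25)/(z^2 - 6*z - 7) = (-z^2 + 10*z - 25)/(-z^2 + 6*z + 7)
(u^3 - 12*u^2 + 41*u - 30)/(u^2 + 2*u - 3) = (u^2 - 11*u + 30)/(u + 3)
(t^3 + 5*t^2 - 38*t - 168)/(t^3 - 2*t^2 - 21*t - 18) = (t^2 + 11*t + 28)/(t^2 + 4*t + 3)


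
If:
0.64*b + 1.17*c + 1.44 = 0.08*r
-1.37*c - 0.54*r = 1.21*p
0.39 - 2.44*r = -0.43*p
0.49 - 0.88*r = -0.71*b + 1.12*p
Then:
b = -90.85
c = 47.87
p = -50.31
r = -8.71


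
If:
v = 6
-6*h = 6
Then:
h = -1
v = 6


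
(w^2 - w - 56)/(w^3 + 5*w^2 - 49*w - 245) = (w - 8)/(w^2 - 2*w - 35)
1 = 1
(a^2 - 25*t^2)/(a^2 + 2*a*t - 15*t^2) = (-a + 5*t)/(-a + 3*t)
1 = 1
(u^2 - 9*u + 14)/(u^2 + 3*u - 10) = (u - 7)/(u + 5)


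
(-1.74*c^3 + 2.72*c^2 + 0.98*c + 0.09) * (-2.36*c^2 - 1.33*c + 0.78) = 4.1064*c^5 - 4.105*c^4 - 7.2876*c^3 + 0.6058*c^2 + 0.6447*c + 0.0702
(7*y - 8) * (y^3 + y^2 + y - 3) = 7*y^4 - y^3 - y^2 - 29*y + 24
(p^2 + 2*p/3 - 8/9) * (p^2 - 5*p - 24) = p^4 - 13*p^3/3 - 254*p^2/9 - 104*p/9 + 64/3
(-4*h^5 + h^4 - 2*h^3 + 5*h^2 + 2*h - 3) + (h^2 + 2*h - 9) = -4*h^5 + h^4 - 2*h^3 + 6*h^2 + 4*h - 12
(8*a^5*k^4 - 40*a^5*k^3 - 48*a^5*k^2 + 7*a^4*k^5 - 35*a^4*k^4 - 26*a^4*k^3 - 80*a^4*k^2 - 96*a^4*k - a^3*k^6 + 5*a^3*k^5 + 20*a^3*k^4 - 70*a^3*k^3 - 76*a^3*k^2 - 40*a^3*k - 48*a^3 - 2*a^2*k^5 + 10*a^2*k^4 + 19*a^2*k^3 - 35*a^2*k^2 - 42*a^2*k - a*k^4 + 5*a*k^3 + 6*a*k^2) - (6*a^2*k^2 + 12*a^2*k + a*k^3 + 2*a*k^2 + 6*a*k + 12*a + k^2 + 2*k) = 8*a^5*k^4 - 40*a^5*k^3 - 48*a^5*k^2 + 7*a^4*k^5 - 35*a^4*k^4 - 26*a^4*k^3 - 80*a^4*k^2 - 96*a^4*k - a^3*k^6 + 5*a^3*k^5 + 20*a^3*k^4 - 70*a^3*k^3 - 76*a^3*k^2 - 40*a^3*k - 48*a^3 - 2*a^2*k^5 + 10*a^2*k^4 + 19*a^2*k^3 - 41*a^2*k^2 - 54*a^2*k - a*k^4 + 4*a*k^3 + 4*a*k^2 - 6*a*k - 12*a - k^2 - 2*k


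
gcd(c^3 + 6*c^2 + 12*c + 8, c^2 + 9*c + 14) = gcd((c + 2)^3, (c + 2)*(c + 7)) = c + 2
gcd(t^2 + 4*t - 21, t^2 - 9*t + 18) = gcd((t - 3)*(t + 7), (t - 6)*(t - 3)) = t - 3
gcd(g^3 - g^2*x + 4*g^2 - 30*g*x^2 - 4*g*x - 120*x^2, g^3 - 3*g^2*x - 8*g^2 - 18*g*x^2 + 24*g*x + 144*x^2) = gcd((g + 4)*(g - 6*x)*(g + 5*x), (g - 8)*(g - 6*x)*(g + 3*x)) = -g + 6*x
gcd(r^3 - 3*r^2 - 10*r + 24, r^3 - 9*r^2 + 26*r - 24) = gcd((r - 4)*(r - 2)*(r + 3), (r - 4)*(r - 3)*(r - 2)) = r^2 - 6*r + 8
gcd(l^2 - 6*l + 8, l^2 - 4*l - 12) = 1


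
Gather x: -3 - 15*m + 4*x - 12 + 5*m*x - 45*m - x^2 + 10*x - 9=-60*m - x^2 + x*(5*m + 14) - 24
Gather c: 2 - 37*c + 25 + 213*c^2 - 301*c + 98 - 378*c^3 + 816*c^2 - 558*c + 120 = -378*c^3 + 1029*c^2 - 896*c + 245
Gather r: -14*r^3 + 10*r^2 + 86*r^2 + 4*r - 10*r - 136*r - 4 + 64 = -14*r^3 + 96*r^2 - 142*r + 60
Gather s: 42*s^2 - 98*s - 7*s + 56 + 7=42*s^2 - 105*s + 63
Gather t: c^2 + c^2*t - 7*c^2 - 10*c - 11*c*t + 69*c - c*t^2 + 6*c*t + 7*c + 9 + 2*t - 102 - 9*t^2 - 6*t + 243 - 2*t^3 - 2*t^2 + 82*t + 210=-6*c^2 + 66*c - 2*t^3 + t^2*(-c - 11) + t*(c^2 - 5*c + 78) + 360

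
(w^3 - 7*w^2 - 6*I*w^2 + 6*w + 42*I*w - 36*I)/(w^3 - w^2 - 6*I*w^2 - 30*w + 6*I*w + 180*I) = (w - 1)/(w + 5)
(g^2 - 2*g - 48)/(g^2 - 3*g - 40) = (g + 6)/(g + 5)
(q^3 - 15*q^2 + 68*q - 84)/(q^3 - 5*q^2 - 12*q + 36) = (q - 7)/(q + 3)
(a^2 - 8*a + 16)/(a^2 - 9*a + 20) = (a - 4)/(a - 5)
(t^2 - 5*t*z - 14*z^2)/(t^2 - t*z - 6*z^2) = (-t + 7*z)/(-t + 3*z)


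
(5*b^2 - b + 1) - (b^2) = 4*b^2 - b + 1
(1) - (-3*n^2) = 3*n^2 + 1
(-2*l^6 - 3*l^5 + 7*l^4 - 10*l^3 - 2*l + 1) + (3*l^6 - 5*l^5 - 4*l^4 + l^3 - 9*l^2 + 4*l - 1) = l^6 - 8*l^5 + 3*l^4 - 9*l^3 - 9*l^2 + 2*l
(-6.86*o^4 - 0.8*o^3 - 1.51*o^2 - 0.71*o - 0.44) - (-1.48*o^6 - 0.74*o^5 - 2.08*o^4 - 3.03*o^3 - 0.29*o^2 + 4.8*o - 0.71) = 1.48*o^6 + 0.74*o^5 - 4.78*o^4 + 2.23*o^3 - 1.22*o^2 - 5.51*o + 0.27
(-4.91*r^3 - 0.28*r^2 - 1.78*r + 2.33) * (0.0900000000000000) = -0.4419*r^3 - 0.0252*r^2 - 0.1602*r + 0.2097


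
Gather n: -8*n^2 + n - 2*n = -8*n^2 - n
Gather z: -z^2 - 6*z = -z^2 - 6*z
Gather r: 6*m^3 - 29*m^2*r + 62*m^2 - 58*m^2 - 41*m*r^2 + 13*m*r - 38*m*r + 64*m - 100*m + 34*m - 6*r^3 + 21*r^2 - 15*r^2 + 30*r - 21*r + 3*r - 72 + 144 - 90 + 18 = 6*m^3 + 4*m^2 - 2*m - 6*r^3 + r^2*(6 - 41*m) + r*(-29*m^2 - 25*m + 12)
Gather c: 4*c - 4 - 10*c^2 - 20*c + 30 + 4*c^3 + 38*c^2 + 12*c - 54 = 4*c^3 + 28*c^2 - 4*c - 28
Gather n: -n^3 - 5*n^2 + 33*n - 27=-n^3 - 5*n^2 + 33*n - 27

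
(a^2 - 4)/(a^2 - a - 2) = (a + 2)/(a + 1)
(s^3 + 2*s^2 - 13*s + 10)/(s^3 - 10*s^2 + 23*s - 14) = (s + 5)/(s - 7)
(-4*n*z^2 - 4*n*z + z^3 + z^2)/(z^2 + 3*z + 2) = z*(-4*n + z)/(z + 2)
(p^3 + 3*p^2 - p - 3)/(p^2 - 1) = p + 3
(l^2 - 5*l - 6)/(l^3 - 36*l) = (l + 1)/(l*(l + 6))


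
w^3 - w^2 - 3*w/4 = w*(w - 3/2)*(w + 1/2)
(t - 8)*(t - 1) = t^2 - 9*t + 8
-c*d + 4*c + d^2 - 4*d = (-c + d)*(d - 4)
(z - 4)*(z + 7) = z^2 + 3*z - 28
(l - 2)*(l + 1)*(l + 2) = l^3 + l^2 - 4*l - 4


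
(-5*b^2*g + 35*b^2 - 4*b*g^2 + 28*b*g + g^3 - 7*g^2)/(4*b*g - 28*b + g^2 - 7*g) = (-5*b^2 - 4*b*g + g^2)/(4*b + g)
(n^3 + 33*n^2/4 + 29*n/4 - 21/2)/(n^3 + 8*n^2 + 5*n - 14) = (n - 3/4)/(n - 1)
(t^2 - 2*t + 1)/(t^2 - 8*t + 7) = (t - 1)/(t - 7)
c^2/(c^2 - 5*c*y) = c/(c - 5*y)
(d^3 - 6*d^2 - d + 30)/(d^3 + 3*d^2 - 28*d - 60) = (d - 3)/(d + 6)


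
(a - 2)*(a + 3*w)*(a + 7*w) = a^3 + 10*a^2*w - 2*a^2 + 21*a*w^2 - 20*a*w - 42*w^2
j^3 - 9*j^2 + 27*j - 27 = (j - 3)^3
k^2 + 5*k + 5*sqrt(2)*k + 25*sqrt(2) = (k + 5)*(k + 5*sqrt(2))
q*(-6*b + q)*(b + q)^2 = -6*b^3*q - 11*b^2*q^2 - 4*b*q^3 + q^4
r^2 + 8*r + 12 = (r + 2)*(r + 6)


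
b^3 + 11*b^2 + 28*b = b*(b + 4)*(b + 7)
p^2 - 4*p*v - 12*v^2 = (p - 6*v)*(p + 2*v)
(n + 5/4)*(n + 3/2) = n^2 + 11*n/4 + 15/8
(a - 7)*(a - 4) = a^2 - 11*a + 28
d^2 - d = d*(d - 1)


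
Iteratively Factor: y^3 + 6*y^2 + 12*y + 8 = (y + 2)*(y^2 + 4*y + 4) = (y + 2)^2*(y + 2)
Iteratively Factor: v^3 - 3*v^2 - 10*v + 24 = (v + 3)*(v^2 - 6*v + 8) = (v - 2)*(v + 3)*(v - 4)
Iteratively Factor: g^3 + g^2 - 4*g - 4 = (g + 1)*(g^2 - 4) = (g - 2)*(g + 1)*(g + 2)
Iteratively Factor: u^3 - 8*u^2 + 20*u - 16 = (u - 2)*(u^2 - 6*u + 8) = (u - 4)*(u - 2)*(u - 2)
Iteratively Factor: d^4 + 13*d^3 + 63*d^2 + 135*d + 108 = (d + 3)*(d^3 + 10*d^2 + 33*d + 36) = (d + 3)*(d + 4)*(d^2 + 6*d + 9) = (d + 3)^2*(d + 4)*(d + 3)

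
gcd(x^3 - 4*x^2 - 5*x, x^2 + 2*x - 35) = x - 5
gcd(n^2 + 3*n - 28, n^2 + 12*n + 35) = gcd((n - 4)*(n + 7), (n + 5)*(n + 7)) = n + 7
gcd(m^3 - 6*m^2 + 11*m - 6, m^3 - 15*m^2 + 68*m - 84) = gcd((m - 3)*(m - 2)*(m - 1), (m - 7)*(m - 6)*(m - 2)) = m - 2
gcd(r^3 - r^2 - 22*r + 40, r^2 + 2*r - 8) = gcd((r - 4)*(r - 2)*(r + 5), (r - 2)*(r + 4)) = r - 2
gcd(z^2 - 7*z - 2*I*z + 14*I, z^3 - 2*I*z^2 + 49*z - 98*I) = z - 2*I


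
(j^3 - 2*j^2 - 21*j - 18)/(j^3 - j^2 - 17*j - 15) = (j - 6)/(j - 5)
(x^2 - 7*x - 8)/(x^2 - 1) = (x - 8)/(x - 1)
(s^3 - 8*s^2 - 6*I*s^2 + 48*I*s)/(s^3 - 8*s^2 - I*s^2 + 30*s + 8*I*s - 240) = s/(s + 5*I)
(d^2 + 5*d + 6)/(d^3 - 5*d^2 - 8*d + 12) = (d + 3)/(d^2 - 7*d + 6)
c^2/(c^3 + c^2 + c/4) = 4*c/(4*c^2 + 4*c + 1)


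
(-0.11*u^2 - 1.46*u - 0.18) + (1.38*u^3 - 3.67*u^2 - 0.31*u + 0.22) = 1.38*u^3 - 3.78*u^2 - 1.77*u + 0.04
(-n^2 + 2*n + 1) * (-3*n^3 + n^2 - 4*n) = 3*n^5 - 7*n^4 + 3*n^3 - 7*n^2 - 4*n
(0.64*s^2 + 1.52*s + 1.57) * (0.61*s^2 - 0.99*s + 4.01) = 0.3904*s^4 + 0.2936*s^3 + 2.0193*s^2 + 4.5409*s + 6.2957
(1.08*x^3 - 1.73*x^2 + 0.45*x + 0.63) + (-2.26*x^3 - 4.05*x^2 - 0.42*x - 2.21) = -1.18*x^3 - 5.78*x^2 + 0.03*x - 1.58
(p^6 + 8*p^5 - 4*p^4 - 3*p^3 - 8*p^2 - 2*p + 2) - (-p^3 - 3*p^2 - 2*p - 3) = p^6 + 8*p^5 - 4*p^4 - 2*p^3 - 5*p^2 + 5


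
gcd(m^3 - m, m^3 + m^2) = m^2 + m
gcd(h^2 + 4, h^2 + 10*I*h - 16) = h + 2*I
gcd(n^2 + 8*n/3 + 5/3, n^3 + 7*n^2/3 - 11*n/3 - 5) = n + 1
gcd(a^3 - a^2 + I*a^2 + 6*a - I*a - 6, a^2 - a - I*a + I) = a - 1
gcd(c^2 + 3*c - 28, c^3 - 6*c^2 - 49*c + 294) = c + 7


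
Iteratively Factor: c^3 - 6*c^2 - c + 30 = (c - 5)*(c^2 - c - 6) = (c - 5)*(c + 2)*(c - 3)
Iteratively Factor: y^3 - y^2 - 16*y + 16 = (y + 4)*(y^2 - 5*y + 4) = (y - 4)*(y + 4)*(y - 1)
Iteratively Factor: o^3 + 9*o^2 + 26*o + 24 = (o + 4)*(o^2 + 5*o + 6) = (o + 2)*(o + 4)*(o + 3)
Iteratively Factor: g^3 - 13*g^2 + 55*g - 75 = (g - 5)*(g^2 - 8*g + 15) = (g - 5)^2*(g - 3)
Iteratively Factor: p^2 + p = (p)*(p + 1)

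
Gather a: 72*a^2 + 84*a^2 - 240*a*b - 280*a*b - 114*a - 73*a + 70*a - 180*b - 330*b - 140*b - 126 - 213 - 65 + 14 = 156*a^2 + a*(-520*b - 117) - 650*b - 390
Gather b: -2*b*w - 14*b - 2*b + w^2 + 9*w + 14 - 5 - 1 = b*(-2*w - 16) + w^2 + 9*w + 8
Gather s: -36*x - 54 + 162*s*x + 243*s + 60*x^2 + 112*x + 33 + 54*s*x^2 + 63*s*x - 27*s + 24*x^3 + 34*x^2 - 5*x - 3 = s*(54*x^2 + 225*x + 216) + 24*x^3 + 94*x^2 + 71*x - 24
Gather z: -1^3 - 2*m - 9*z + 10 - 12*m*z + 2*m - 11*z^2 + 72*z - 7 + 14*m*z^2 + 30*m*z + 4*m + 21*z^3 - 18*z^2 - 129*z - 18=4*m + 21*z^3 + z^2*(14*m - 29) + z*(18*m - 66) - 16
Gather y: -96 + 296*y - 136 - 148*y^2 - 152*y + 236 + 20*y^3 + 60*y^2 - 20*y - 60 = 20*y^3 - 88*y^2 + 124*y - 56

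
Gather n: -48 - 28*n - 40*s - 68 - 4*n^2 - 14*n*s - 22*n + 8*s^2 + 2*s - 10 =-4*n^2 + n*(-14*s - 50) + 8*s^2 - 38*s - 126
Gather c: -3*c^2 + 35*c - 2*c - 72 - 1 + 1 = -3*c^2 + 33*c - 72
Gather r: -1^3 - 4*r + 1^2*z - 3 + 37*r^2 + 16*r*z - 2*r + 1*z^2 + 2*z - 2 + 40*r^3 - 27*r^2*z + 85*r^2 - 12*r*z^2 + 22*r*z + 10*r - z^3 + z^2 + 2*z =40*r^3 + r^2*(122 - 27*z) + r*(-12*z^2 + 38*z + 4) - z^3 + 2*z^2 + 5*z - 6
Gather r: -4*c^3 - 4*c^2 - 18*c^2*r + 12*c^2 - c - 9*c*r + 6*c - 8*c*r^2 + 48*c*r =-4*c^3 + 8*c^2 - 8*c*r^2 + 5*c + r*(-18*c^2 + 39*c)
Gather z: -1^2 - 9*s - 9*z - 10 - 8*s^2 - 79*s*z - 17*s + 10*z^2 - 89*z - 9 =-8*s^2 - 26*s + 10*z^2 + z*(-79*s - 98) - 20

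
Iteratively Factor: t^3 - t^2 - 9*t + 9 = (t - 1)*(t^2 - 9) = (t - 1)*(t + 3)*(t - 3)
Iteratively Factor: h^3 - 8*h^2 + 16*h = (h - 4)*(h^2 - 4*h) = h*(h - 4)*(h - 4)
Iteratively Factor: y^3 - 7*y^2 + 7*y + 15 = (y - 5)*(y^2 - 2*y - 3) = (y - 5)*(y + 1)*(y - 3)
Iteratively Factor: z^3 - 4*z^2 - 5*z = (z - 5)*(z^2 + z) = (z - 5)*(z + 1)*(z)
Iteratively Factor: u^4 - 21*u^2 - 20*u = (u - 5)*(u^3 + 5*u^2 + 4*u) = (u - 5)*(u + 4)*(u^2 + u) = (u - 5)*(u + 1)*(u + 4)*(u)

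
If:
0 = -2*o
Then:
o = 0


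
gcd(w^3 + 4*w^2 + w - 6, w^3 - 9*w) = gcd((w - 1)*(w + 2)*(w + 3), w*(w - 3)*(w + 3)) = w + 3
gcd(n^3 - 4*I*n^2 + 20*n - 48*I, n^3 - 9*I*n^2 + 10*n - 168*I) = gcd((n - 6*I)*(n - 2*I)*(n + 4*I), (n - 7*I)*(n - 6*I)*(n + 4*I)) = n^2 - 2*I*n + 24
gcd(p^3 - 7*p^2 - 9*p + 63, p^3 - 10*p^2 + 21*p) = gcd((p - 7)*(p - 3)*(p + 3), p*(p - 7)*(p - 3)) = p^2 - 10*p + 21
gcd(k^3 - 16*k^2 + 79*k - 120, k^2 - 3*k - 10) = k - 5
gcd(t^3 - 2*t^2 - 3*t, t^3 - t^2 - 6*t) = t^2 - 3*t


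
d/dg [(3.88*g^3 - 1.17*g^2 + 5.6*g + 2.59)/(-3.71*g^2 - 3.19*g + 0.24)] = (-14.3948*g^4 - 24.7544*g^3 + 27.3019*g^2 + 18.6562*g + 9.6061)/(13.7641*g^4 + 23.6698*g^3 + 8.3953*g^2 - 1.5312*g + 0.0576)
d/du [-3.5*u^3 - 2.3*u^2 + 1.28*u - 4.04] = -10.5*u^2 - 4.6*u + 1.28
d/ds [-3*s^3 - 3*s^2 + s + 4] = -9*s^2 - 6*s + 1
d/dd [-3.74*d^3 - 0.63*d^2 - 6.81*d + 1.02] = -11.22*d^2 - 1.26*d - 6.81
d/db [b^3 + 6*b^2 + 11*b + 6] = 3*b^2 + 12*b + 11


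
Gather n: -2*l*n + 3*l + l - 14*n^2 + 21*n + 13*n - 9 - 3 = 4*l - 14*n^2 + n*(34 - 2*l) - 12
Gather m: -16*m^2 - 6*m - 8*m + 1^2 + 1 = -16*m^2 - 14*m + 2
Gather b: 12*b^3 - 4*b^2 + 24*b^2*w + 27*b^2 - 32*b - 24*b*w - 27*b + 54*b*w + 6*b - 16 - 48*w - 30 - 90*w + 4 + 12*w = 12*b^3 + b^2*(24*w + 23) + b*(30*w - 53) - 126*w - 42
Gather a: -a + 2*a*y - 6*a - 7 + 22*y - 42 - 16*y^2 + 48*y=a*(2*y - 7) - 16*y^2 + 70*y - 49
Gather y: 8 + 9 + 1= 18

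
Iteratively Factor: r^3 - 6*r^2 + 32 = (r + 2)*(r^2 - 8*r + 16) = (r - 4)*(r + 2)*(r - 4)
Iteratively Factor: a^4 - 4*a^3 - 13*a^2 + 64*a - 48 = (a - 3)*(a^3 - a^2 - 16*a + 16) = (a - 3)*(a + 4)*(a^2 - 5*a + 4) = (a - 4)*(a - 3)*(a + 4)*(a - 1)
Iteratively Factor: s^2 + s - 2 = (s + 2)*(s - 1)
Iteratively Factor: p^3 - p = (p - 1)*(p^2 + p) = (p - 1)*(p + 1)*(p)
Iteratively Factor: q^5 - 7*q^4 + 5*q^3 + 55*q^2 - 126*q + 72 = (q + 3)*(q^4 - 10*q^3 + 35*q^2 - 50*q + 24) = (q - 1)*(q + 3)*(q^3 - 9*q^2 + 26*q - 24) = (q - 4)*(q - 1)*(q + 3)*(q^2 - 5*q + 6) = (q - 4)*(q - 3)*(q - 1)*(q + 3)*(q - 2)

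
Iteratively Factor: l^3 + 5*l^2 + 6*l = (l + 3)*(l^2 + 2*l) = (l + 2)*(l + 3)*(l)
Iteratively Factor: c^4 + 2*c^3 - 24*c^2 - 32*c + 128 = (c - 4)*(c^3 + 6*c^2 - 32) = (c - 4)*(c - 2)*(c^2 + 8*c + 16) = (c - 4)*(c - 2)*(c + 4)*(c + 4)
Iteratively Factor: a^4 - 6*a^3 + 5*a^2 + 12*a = (a)*(a^3 - 6*a^2 + 5*a + 12) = a*(a + 1)*(a^2 - 7*a + 12) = a*(a - 4)*(a + 1)*(a - 3)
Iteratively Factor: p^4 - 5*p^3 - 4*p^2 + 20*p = (p - 2)*(p^3 - 3*p^2 - 10*p) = (p - 2)*(p + 2)*(p^2 - 5*p) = (p - 5)*(p - 2)*(p + 2)*(p)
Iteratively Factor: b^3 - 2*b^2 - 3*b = (b + 1)*(b^2 - 3*b) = (b - 3)*(b + 1)*(b)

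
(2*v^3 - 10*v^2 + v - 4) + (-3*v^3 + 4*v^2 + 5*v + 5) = -v^3 - 6*v^2 + 6*v + 1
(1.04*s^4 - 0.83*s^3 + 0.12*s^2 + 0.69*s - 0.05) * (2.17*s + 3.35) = 2.2568*s^5 + 1.6829*s^4 - 2.5201*s^3 + 1.8993*s^2 + 2.203*s - 0.1675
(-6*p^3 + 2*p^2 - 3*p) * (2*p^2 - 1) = -12*p^5 + 4*p^4 - 2*p^2 + 3*p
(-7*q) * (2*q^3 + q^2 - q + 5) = -14*q^4 - 7*q^3 + 7*q^2 - 35*q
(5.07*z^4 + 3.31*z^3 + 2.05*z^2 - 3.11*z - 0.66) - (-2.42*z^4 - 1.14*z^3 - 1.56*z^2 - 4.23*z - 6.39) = 7.49*z^4 + 4.45*z^3 + 3.61*z^2 + 1.12*z + 5.73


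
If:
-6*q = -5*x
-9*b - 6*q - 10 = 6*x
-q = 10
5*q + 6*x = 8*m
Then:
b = 122/9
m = -61/4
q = -10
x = -12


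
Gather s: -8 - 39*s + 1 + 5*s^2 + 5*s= 5*s^2 - 34*s - 7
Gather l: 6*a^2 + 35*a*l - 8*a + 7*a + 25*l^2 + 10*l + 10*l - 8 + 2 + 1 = 6*a^2 - a + 25*l^2 + l*(35*a + 20) - 5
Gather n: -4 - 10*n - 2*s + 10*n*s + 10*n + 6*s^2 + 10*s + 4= 10*n*s + 6*s^2 + 8*s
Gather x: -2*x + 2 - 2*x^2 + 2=-2*x^2 - 2*x + 4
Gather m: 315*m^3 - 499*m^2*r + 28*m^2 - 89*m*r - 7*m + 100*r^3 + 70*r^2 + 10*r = 315*m^3 + m^2*(28 - 499*r) + m*(-89*r - 7) + 100*r^3 + 70*r^2 + 10*r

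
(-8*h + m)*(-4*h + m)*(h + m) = 32*h^3 + 20*h^2*m - 11*h*m^2 + m^3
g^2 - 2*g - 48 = (g - 8)*(g + 6)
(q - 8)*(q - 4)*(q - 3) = q^3 - 15*q^2 + 68*q - 96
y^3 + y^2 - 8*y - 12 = (y - 3)*(y + 2)^2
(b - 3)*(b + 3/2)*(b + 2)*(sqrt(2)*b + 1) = sqrt(2)*b^4 + sqrt(2)*b^3/2 + b^3 - 15*sqrt(2)*b^2/2 + b^2/2 - 9*sqrt(2)*b - 15*b/2 - 9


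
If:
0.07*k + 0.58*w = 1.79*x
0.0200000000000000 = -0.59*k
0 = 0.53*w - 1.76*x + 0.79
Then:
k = -0.03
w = 19.67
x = 6.37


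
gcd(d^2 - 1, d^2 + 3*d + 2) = d + 1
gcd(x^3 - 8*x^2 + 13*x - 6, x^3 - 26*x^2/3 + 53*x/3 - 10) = x^2 - 7*x + 6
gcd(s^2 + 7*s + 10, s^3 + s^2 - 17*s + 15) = s + 5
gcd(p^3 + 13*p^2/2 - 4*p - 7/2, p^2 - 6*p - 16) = 1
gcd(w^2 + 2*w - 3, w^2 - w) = w - 1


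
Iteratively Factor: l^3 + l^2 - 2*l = (l)*(l^2 + l - 2) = l*(l + 2)*(l - 1)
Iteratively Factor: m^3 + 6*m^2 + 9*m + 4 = (m + 1)*(m^2 + 5*m + 4) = (m + 1)*(m + 4)*(m + 1)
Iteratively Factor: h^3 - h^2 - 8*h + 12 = (h + 3)*(h^2 - 4*h + 4) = (h - 2)*(h + 3)*(h - 2)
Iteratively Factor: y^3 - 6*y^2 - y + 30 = (y - 3)*(y^2 - 3*y - 10) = (y - 5)*(y - 3)*(y + 2)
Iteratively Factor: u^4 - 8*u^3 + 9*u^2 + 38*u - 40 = (u + 2)*(u^3 - 10*u^2 + 29*u - 20) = (u - 5)*(u + 2)*(u^2 - 5*u + 4) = (u - 5)*(u - 1)*(u + 2)*(u - 4)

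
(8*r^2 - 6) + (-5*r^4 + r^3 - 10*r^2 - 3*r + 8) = -5*r^4 + r^3 - 2*r^2 - 3*r + 2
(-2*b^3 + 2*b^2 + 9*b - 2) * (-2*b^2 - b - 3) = 4*b^5 - 2*b^4 - 14*b^3 - 11*b^2 - 25*b + 6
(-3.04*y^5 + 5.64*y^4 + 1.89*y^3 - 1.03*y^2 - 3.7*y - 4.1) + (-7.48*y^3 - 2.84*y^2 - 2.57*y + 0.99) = -3.04*y^5 + 5.64*y^4 - 5.59*y^3 - 3.87*y^2 - 6.27*y - 3.11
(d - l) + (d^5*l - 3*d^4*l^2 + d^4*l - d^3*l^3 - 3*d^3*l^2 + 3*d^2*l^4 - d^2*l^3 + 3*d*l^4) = d^5*l - 3*d^4*l^2 + d^4*l - d^3*l^3 - 3*d^3*l^2 + 3*d^2*l^4 - d^2*l^3 + 3*d*l^4 + d - l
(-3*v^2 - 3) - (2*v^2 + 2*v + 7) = -5*v^2 - 2*v - 10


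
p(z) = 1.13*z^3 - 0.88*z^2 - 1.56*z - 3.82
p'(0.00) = -1.56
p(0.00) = -3.82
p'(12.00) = 465.48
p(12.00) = 1803.38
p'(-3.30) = 41.17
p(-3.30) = -48.86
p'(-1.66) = 10.70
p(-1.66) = -8.82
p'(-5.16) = 97.78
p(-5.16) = -174.45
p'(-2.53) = 24.59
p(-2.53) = -23.81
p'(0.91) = -0.35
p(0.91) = -5.12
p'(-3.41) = 43.86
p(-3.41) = -53.54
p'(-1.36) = 7.10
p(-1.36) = -6.17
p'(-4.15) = 64.13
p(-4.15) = -93.27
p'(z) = 3.39*z^2 - 1.76*z - 1.56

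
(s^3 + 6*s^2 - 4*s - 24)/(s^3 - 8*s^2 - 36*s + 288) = (s^2 - 4)/(s^2 - 14*s + 48)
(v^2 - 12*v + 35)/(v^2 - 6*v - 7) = (v - 5)/(v + 1)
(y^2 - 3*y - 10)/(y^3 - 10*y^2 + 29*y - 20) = (y + 2)/(y^2 - 5*y + 4)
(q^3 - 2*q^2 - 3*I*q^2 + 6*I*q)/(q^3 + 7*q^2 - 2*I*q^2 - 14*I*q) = (q^2 - q*(2 + 3*I) + 6*I)/(q^2 + q*(7 - 2*I) - 14*I)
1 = 1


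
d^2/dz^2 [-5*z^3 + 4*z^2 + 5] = 8 - 30*z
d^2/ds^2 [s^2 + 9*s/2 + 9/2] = 2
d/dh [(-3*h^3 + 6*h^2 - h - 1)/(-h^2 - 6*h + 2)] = (3*h^4 + 36*h^3 - 55*h^2 + 22*h - 8)/(h^4 + 12*h^3 + 32*h^2 - 24*h + 4)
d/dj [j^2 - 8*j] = 2*j - 8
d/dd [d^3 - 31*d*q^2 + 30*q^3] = 3*d^2 - 31*q^2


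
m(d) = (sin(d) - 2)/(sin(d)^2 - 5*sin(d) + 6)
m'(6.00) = -0.09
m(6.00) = -0.30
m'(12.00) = -0.07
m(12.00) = -0.28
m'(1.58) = 0.00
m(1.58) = -0.50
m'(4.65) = 0.00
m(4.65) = -0.25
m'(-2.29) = 0.05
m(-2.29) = -0.27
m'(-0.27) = -0.09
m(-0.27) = -0.31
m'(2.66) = 0.14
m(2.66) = -0.39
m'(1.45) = -0.03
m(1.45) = -0.50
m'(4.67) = 0.00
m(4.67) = -0.25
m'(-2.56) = 0.07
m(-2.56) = -0.28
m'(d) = (-2*sin(d)*cos(d) + 5*cos(d))*(sin(d) - 2)/(sin(d)^2 - 5*sin(d) + 6)^2 + cos(d)/(sin(d)^2 - 5*sin(d) + 6) = -cos(d)/(sin(d) - 3)^2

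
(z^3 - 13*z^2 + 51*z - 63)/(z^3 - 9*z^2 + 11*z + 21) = (z - 3)/(z + 1)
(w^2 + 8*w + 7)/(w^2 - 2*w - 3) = (w + 7)/(w - 3)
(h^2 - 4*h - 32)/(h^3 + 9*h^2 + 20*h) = (h - 8)/(h*(h + 5))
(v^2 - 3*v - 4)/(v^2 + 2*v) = (v^2 - 3*v - 4)/(v*(v + 2))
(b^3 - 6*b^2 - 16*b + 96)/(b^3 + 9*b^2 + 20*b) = (b^2 - 10*b + 24)/(b*(b + 5))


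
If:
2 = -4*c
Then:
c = -1/2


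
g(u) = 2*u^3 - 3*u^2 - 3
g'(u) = 6*u^2 - 6*u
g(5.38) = 221.61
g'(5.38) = 141.39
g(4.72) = 140.47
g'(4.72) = 105.35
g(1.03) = -4.00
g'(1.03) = 0.19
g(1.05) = -3.99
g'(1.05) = 0.32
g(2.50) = 9.50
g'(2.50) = 22.50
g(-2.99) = -83.28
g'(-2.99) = 71.58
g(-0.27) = -3.26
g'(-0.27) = 2.06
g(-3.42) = -118.09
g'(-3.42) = 90.70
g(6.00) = 321.00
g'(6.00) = 180.00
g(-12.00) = -3891.00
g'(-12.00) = 936.00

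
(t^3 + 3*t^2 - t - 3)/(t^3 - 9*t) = (t^2 - 1)/(t*(t - 3))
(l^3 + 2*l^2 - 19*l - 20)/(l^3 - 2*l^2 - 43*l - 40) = (l - 4)/(l - 8)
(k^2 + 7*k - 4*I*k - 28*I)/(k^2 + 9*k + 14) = (k - 4*I)/(k + 2)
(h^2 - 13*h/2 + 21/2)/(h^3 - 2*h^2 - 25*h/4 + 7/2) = 2*(h - 3)/(2*h^2 + 3*h - 2)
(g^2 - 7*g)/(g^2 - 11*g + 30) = g*(g - 7)/(g^2 - 11*g + 30)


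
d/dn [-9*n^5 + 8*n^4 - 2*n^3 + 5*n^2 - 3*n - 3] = -45*n^4 + 32*n^3 - 6*n^2 + 10*n - 3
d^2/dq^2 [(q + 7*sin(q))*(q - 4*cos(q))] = -7*q*sin(q) + 4*q*cos(q) + 8*sin(q) + 56*sin(2*q) + 14*cos(q) + 2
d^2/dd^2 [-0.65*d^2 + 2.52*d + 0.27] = -1.30000000000000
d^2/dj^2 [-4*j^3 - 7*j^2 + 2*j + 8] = -24*j - 14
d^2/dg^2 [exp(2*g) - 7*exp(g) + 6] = (4*exp(g) - 7)*exp(g)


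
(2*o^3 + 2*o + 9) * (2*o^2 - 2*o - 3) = 4*o^5 - 4*o^4 - 2*o^3 + 14*o^2 - 24*o - 27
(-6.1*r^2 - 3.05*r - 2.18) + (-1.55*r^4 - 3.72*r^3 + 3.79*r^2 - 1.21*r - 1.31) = -1.55*r^4 - 3.72*r^3 - 2.31*r^2 - 4.26*r - 3.49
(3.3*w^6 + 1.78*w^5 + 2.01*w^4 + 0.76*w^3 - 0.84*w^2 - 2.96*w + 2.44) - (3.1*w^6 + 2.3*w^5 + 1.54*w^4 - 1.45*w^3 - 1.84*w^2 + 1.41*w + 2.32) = 0.2*w^6 - 0.52*w^5 + 0.47*w^4 + 2.21*w^3 + 1.0*w^2 - 4.37*w + 0.12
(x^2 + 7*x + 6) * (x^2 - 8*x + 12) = x^4 - x^3 - 38*x^2 + 36*x + 72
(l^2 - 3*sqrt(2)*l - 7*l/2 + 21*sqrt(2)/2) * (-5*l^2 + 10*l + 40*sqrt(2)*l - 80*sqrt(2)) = -5*l^4 + 55*l^3/2 + 55*sqrt(2)*l^3 - 605*sqrt(2)*l^2/2 - 275*l^2 + 385*sqrt(2)*l + 1320*l - 1680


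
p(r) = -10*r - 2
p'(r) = -10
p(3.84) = -40.40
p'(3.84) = -10.00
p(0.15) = -3.50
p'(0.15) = -10.00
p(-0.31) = 1.10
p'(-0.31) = -10.00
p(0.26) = -4.60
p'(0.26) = -10.00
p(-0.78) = 5.80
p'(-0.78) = -10.00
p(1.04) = -12.40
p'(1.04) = -10.00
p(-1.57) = 13.70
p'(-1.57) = -10.00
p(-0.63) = 4.30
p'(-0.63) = -10.00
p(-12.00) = 118.00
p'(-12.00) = -10.00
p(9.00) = -92.00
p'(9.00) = -10.00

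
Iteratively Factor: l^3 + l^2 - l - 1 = (l + 1)*(l^2 - 1) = (l - 1)*(l + 1)*(l + 1)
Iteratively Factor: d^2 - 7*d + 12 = (d - 4)*(d - 3)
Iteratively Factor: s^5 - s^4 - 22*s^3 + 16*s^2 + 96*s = (s + 2)*(s^4 - 3*s^3 - 16*s^2 + 48*s) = s*(s + 2)*(s^3 - 3*s^2 - 16*s + 48) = s*(s + 2)*(s + 4)*(s^2 - 7*s + 12) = s*(s - 4)*(s + 2)*(s + 4)*(s - 3)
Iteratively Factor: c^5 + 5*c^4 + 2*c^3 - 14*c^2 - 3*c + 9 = (c + 3)*(c^4 + 2*c^3 - 4*c^2 - 2*c + 3) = (c - 1)*(c + 3)*(c^3 + 3*c^2 - c - 3) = (c - 1)*(c + 1)*(c + 3)*(c^2 + 2*c - 3) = (c - 1)^2*(c + 1)*(c + 3)*(c + 3)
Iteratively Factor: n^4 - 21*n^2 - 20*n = (n + 4)*(n^3 - 4*n^2 - 5*n) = (n - 5)*(n + 4)*(n^2 + n) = n*(n - 5)*(n + 4)*(n + 1)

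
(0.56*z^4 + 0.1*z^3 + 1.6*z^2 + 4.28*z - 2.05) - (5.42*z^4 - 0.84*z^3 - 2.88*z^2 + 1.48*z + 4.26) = -4.86*z^4 + 0.94*z^3 + 4.48*z^2 + 2.8*z - 6.31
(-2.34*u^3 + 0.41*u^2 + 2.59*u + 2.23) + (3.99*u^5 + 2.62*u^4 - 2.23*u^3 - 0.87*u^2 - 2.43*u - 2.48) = 3.99*u^5 + 2.62*u^4 - 4.57*u^3 - 0.46*u^2 + 0.16*u - 0.25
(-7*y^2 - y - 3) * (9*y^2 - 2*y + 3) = -63*y^4 + 5*y^3 - 46*y^2 + 3*y - 9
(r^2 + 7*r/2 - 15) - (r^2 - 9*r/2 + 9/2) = 8*r - 39/2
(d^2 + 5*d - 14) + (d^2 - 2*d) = 2*d^2 + 3*d - 14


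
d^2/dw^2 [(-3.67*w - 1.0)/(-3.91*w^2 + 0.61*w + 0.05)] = ((-86.0982*w - 3.3426)*(-3.91*w^2 + 0.61*w + 0.05) - (3.67*w + 1.0)*(7.82*w - 0.61)*(15.64*w - 1.22))/(-3.91*w^2 + 0.61*w + 0.05)^3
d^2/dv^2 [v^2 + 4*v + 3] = 2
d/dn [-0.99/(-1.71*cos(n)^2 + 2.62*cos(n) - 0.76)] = (3.3858*cos(n) - 2.5938)*sin(n)/(1.71*cos(n)^2 - 2.62*cos(n) + 0.76)^2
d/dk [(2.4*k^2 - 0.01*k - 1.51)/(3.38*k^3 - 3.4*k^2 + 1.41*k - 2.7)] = (-8.112*k^4 + 0.0676000000000023*k^3 + 18.6614*k^2 - 23.228*k + 2.1561)/(11.4244*k^6 - 22.984*k^5 + 21.0916*k^4 - 27.84*k^3 + 20.3481*k^2 - 7.614*k + 7.29)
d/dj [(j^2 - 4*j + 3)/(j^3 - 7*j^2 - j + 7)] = (-j^2 + 6*j - 25)/(j^4 - 12*j^3 + 22*j^2 + 84*j + 49)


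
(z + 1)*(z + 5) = z^2 + 6*z + 5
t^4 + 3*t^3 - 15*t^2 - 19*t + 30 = (t - 3)*(t - 1)*(t + 2)*(t + 5)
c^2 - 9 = (c - 3)*(c + 3)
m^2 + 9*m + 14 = (m + 2)*(m + 7)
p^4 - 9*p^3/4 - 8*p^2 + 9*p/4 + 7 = (p - 4)*(p - 1)*(p + 1)*(p + 7/4)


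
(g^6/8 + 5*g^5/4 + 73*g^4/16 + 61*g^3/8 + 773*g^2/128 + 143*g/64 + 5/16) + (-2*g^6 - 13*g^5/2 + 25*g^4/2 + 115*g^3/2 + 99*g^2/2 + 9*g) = -15*g^6/8 - 21*g^5/4 + 273*g^4/16 + 521*g^3/8 + 7109*g^2/128 + 719*g/64 + 5/16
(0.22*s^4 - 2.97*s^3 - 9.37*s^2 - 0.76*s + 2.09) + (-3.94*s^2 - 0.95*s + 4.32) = 0.22*s^4 - 2.97*s^3 - 13.31*s^2 - 1.71*s + 6.41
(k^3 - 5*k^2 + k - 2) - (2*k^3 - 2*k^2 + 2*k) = -k^3 - 3*k^2 - k - 2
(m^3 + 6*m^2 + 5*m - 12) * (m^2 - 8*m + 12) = m^5 - 2*m^4 - 31*m^3 + 20*m^2 + 156*m - 144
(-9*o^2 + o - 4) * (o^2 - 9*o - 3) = -9*o^4 + 82*o^3 + 14*o^2 + 33*o + 12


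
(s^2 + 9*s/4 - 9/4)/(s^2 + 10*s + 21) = (s - 3/4)/(s + 7)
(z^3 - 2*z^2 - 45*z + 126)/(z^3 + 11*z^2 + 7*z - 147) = (z - 6)/(z + 7)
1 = 1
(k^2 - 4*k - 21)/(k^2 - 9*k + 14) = (k + 3)/(k - 2)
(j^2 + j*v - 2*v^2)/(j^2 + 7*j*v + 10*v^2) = (j - v)/(j + 5*v)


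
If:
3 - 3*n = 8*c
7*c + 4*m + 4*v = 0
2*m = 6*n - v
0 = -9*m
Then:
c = 8/19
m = 0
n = -7/57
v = -14/19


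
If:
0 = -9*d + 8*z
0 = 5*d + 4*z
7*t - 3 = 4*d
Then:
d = 0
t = 3/7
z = 0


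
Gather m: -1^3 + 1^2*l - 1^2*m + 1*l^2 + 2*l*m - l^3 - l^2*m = -l^3 + l^2 + l + m*(-l^2 + 2*l - 1) - 1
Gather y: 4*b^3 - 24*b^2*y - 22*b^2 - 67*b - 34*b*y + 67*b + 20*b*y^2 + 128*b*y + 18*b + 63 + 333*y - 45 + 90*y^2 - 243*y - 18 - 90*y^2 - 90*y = 4*b^3 - 22*b^2 + 20*b*y^2 + 18*b + y*(-24*b^2 + 94*b)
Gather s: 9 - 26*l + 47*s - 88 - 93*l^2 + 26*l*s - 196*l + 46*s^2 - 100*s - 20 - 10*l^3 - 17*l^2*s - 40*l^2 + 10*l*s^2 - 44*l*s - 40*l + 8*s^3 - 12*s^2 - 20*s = -10*l^3 - 133*l^2 - 262*l + 8*s^3 + s^2*(10*l + 34) + s*(-17*l^2 - 18*l - 73) - 99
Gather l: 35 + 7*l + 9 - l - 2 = 6*l + 42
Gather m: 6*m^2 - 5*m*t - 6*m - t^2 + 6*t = 6*m^2 + m*(-5*t - 6) - t^2 + 6*t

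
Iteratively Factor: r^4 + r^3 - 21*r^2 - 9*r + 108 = (r + 4)*(r^3 - 3*r^2 - 9*r + 27) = (r - 3)*(r + 4)*(r^2 - 9) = (r - 3)^2*(r + 4)*(r + 3)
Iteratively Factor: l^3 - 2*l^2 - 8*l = (l - 4)*(l^2 + 2*l) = (l - 4)*(l + 2)*(l)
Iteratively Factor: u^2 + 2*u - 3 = (u - 1)*(u + 3)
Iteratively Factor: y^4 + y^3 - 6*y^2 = (y + 3)*(y^3 - 2*y^2) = y*(y + 3)*(y^2 - 2*y) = y^2*(y + 3)*(y - 2)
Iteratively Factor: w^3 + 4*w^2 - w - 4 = (w + 1)*(w^2 + 3*w - 4) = (w - 1)*(w + 1)*(w + 4)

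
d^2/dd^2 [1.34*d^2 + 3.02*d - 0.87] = 2.68000000000000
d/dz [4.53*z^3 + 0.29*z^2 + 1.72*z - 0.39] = 13.59*z^2 + 0.58*z + 1.72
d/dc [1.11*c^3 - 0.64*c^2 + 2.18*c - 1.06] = 3.33*c^2 - 1.28*c + 2.18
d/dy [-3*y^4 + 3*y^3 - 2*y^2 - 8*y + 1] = -12*y^3 + 9*y^2 - 4*y - 8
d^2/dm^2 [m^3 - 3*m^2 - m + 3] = 6*m - 6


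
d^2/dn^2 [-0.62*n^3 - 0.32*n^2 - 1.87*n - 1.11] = -3.72*n - 0.64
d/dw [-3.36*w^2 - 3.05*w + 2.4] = -6.72*w - 3.05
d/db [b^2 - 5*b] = 2*b - 5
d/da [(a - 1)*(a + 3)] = 2*a + 2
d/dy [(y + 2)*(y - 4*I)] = 2*y + 2 - 4*I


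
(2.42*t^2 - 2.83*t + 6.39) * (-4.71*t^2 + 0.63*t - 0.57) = -11.3982*t^4 + 14.8539*t^3 - 33.2592*t^2 + 5.6388*t - 3.6423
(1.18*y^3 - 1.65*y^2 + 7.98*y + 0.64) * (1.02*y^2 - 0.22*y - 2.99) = 1.2036*y^5 - 1.9426*y^4 + 4.9744*y^3 + 3.8307*y^2 - 24.001*y - 1.9136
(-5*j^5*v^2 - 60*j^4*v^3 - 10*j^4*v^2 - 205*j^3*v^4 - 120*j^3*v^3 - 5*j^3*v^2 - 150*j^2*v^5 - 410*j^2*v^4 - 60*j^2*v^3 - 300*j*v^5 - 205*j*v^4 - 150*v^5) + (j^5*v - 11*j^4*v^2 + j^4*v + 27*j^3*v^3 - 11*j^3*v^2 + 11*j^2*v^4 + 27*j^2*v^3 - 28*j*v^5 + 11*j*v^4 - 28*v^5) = -5*j^5*v^2 + j^5*v - 60*j^4*v^3 - 21*j^4*v^2 + j^4*v - 205*j^3*v^4 - 93*j^3*v^3 - 16*j^3*v^2 - 150*j^2*v^5 - 399*j^2*v^4 - 33*j^2*v^3 - 328*j*v^5 - 194*j*v^4 - 178*v^5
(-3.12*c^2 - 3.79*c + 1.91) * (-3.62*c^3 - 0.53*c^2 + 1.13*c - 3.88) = 11.2944*c^5 + 15.3734*c^4 - 8.4311*c^3 + 6.8106*c^2 + 16.8635*c - 7.4108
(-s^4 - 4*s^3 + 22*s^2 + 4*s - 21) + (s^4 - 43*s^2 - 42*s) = -4*s^3 - 21*s^2 - 38*s - 21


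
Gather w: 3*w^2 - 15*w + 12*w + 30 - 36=3*w^2 - 3*w - 6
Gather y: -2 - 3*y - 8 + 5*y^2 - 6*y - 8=5*y^2 - 9*y - 18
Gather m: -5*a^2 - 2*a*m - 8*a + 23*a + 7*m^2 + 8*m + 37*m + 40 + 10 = -5*a^2 + 15*a + 7*m^2 + m*(45 - 2*a) + 50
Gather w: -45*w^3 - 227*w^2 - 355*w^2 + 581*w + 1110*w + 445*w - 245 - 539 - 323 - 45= -45*w^3 - 582*w^2 + 2136*w - 1152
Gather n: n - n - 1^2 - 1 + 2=0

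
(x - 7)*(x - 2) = x^2 - 9*x + 14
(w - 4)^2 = w^2 - 8*w + 16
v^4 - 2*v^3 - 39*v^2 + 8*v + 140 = (v - 7)*(v - 2)*(v + 2)*(v + 5)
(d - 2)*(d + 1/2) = d^2 - 3*d/2 - 1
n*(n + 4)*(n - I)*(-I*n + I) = -I*n^4 - n^3 - 3*I*n^3 - 3*n^2 + 4*I*n^2 + 4*n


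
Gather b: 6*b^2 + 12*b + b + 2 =6*b^2 + 13*b + 2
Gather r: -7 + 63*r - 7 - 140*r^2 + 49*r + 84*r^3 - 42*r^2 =84*r^3 - 182*r^2 + 112*r - 14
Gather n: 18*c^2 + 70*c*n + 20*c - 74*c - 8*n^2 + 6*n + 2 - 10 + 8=18*c^2 - 54*c - 8*n^2 + n*(70*c + 6)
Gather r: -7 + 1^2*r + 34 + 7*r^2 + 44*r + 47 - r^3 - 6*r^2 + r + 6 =-r^3 + r^2 + 46*r + 80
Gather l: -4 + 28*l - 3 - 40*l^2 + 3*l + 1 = -40*l^2 + 31*l - 6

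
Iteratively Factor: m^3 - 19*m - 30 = (m + 3)*(m^2 - 3*m - 10) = (m - 5)*(m + 3)*(m + 2)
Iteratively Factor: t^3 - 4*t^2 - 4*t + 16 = (t - 2)*(t^2 - 2*t - 8) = (t - 4)*(t - 2)*(t + 2)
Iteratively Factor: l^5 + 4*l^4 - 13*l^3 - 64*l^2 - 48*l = (l)*(l^4 + 4*l^3 - 13*l^2 - 64*l - 48) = l*(l + 3)*(l^3 + l^2 - 16*l - 16) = l*(l - 4)*(l + 3)*(l^2 + 5*l + 4) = l*(l - 4)*(l + 3)*(l + 4)*(l + 1)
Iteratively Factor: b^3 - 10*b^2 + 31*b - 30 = (b - 5)*(b^2 - 5*b + 6) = (b - 5)*(b - 3)*(b - 2)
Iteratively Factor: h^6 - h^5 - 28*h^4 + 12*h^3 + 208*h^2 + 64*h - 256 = (h + 2)*(h^5 - 3*h^4 - 22*h^3 + 56*h^2 + 96*h - 128) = (h - 1)*(h + 2)*(h^4 - 2*h^3 - 24*h^2 + 32*h + 128) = (h - 1)*(h + 2)^2*(h^3 - 4*h^2 - 16*h + 64) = (h - 4)*(h - 1)*(h + 2)^2*(h^2 - 16) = (h - 4)*(h - 1)*(h + 2)^2*(h + 4)*(h - 4)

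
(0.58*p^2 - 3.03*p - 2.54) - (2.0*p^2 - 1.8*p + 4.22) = -1.42*p^2 - 1.23*p - 6.76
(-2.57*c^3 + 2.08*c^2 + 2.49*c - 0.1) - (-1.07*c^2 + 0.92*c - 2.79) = -2.57*c^3 + 3.15*c^2 + 1.57*c + 2.69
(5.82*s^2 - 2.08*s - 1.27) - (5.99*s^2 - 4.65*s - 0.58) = -0.17*s^2 + 2.57*s - 0.69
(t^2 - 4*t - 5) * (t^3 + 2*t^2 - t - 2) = t^5 - 2*t^4 - 14*t^3 - 8*t^2 + 13*t + 10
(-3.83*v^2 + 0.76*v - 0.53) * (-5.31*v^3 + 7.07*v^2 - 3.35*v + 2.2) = 20.3373*v^5 - 31.1137*v^4 + 21.018*v^3 - 14.7191*v^2 + 3.4475*v - 1.166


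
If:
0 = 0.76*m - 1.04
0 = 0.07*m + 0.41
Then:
No Solution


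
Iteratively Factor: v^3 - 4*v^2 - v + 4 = (v - 4)*(v^2 - 1) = (v - 4)*(v - 1)*(v + 1)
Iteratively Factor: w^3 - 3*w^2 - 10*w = (w)*(w^2 - 3*w - 10) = w*(w + 2)*(w - 5)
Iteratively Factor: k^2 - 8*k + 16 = (k - 4)*(k - 4)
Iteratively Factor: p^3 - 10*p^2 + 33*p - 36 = (p - 3)*(p^2 - 7*p + 12) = (p - 3)^2*(p - 4)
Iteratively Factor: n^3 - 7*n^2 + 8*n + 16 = (n - 4)*(n^2 - 3*n - 4) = (n - 4)^2*(n + 1)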